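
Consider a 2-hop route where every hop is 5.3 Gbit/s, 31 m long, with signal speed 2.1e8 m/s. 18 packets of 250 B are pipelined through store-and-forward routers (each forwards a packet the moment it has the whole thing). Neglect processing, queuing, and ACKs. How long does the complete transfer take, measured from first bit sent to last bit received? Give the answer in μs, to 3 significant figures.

7.47 μs

Per-hop transmission t_tx = L/R = 2000/5300000000 = 0.377358 μs.
Per-hop propagation t_prop = 31/210000000 = 0.147619 μs.
Pipeline fill: first packet needs 2·t_tx to clear all hops; remaining 17 packets each add one t_tx.
Total = (2+18-1)·t_tx + 2·t_prop = 19·0.377358 + 2·0.147619 = 7.47 μs.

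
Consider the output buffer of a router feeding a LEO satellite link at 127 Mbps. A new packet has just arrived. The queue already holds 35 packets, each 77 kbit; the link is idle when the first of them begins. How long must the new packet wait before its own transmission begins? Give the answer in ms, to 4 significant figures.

Each queued packet: L/R = 77000/127000000 = 0.606299 ms.
35 queued → 21.2205 ms.
Queuing delay = 21.22 ms.

21.22 ms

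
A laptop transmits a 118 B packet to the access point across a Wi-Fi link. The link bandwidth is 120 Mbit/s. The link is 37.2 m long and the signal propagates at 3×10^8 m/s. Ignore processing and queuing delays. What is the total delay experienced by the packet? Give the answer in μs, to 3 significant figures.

L = 118 × 8 = 944 bits.
Transmission delay = L/R = 944 / 120000000 = 7.86667 μs.
Propagation delay = d/s = 37.2 m / 300000000 m/s = 0.124 μs.
Total = 7.99 μs.

7.99 μs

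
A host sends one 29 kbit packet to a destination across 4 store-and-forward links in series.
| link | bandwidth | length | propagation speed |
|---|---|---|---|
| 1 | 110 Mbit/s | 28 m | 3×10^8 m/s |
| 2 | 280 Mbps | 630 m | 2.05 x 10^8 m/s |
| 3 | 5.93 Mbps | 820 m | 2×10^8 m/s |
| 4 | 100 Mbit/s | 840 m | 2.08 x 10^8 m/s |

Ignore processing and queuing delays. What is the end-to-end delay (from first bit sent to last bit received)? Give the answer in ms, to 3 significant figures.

5.56 ms

L = 29000 bits.
Transmission delays (L/R per hop): 0.263636, 0.103571, 4.89039, 0.29 ms; sum = 5.5476 ms.
Propagation delays (d/s per hop): 9.33333e-05, 0.00307317, 0.0041, 0.00403846 ms; sum = 0.011305 ms.
End-to-end = 5.56 ms.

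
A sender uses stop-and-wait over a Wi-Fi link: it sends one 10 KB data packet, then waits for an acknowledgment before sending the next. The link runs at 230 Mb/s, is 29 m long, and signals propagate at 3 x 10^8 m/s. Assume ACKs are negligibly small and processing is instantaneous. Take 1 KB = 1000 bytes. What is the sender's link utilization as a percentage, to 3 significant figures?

t_tx = L/R = 80000/230000000 = 0.000347826 s.
t_prop = 29/300000000 = 9.66667e-08 s; RTT = 1.93333e-07 s.
Cycle = t_tx + RTT = 0.000348019 s.
Utilization = t_tx / cycle = 0.000347826/0.000348019 = 99.9 %.

99.9 %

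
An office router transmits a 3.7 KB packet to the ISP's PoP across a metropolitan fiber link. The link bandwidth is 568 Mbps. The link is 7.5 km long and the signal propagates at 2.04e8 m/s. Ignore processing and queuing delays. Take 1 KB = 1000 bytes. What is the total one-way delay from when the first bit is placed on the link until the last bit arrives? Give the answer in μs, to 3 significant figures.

L = 29600 bits.
Transmission delay = L/R = 29600 / 568000000 = 52.1127 μs.
Propagation delay = d/s = 7500 m / 204000000 m/s = 36.7647 μs.
Total = 88.9 μs.

88.9 μs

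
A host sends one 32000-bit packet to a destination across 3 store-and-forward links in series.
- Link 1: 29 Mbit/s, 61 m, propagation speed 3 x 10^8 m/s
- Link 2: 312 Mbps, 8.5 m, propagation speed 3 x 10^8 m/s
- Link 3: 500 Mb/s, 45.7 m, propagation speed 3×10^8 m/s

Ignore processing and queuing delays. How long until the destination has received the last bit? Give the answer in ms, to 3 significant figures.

Transmission delays (L/R per hop): 1.10345, 0.102564, 0.064 ms; sum = 1.27001 ms.
Propagation delays (d/s per hop): 0.000203333, 2.83333e-05, 0.000152333 ms; sum = 0.000384 ms.
End-to-end = 1.27 ms.

1.27 ms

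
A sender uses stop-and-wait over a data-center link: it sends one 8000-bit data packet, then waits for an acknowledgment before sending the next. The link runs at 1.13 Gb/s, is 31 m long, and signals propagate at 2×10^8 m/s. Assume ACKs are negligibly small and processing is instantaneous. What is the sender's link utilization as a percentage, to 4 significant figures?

95.80 %

t_tx = L/R = 8000/1130000000 = 7.07965e-06 s.
t_prop = 31/200000000 = 1.55e-07 s; RTT = 3.1e-07 s.
Cycle = t_tx + RTT = 7.38965e-06 s.
Utilization = t_tx / cycle = 7.07965e-06/7.38965e-06 = 95.80 %.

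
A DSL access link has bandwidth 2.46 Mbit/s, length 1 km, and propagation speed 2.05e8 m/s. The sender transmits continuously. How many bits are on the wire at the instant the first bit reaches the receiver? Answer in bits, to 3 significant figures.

12.0 bits

Propagation delay = 1000 / 2.05e+08 = 4.87805e-06 s.
BDP = R × t_prop = 2460000 × 4.87805e-06 = 12 bits.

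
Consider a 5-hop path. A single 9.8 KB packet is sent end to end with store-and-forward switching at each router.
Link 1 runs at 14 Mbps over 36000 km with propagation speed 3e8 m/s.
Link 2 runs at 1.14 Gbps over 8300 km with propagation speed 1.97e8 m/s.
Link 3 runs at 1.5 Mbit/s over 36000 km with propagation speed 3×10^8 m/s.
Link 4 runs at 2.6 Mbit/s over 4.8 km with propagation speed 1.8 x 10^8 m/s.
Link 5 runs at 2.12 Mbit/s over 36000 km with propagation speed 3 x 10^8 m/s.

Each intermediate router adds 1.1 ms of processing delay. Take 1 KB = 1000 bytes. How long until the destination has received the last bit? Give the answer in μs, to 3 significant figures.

L = 78400 bits.
Transmission delays (L/R per hop): 5600, 68.7719, 52266.7, 30153.8, 36981.1 μs; sum = 125070 μs.
Propagation delays (d/s per hop): 120000, 42132, 120000, 26.6667, 120000 μs; sum = 402159 μs.
Processing at 4 router(s): 4 × 1.1 ms = 4400 μs.
End-to-end = 532000 μs.

532000 μs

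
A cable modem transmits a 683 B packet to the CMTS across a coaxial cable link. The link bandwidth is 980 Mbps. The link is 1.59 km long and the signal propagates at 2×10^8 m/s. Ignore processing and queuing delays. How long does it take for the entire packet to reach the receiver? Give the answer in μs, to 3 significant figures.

L = 683 × 8 = 5464 bits.
Transmission delay = L/R = 5464 / 980000000 = 5.57551 μs.
Propagation delay = d/s = 1590 m / 200000000 m/s = 7.95 μs.
Total = 13.5 μs.

13.5 μs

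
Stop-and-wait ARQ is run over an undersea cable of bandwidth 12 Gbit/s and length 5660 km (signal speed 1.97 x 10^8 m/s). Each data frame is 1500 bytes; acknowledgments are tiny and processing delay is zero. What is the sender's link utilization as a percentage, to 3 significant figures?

0.00174 %

t_tx = L/R = 12000/12000000000 = 1e-06 s.
t_prop = 5660000/197000000 = 0.028731 s; RTT = 0.0574619 s.
Cycle = t_tx + RTT = 0.0574629 s.
Utilization = t_tx / cycle = 1e-06/0.0574629 = 0.00174 %.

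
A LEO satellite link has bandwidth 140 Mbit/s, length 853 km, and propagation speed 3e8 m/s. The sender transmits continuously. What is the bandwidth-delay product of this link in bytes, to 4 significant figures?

Propagation delay = 853000 / 300000000 = 0.00284333 s.
BDP = R × t_prop = 140000000 × 0.00284333 = 398067 bits.
In bytes: 398067/8 = 49760 bytes.

49760 bytes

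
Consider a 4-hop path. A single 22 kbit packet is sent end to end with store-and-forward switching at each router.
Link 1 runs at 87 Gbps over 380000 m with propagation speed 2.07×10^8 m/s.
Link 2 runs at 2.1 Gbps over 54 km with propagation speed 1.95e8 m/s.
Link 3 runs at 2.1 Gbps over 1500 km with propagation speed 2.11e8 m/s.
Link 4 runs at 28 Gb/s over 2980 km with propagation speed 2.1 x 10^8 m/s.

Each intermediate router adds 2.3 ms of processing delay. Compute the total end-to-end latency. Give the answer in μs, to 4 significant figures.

L = 22000 bits.
Transmission delays (L/R per hop): 0.252874, 10.4762, 10.4762, 0.785714 μs; sum = 21.991 μs.
Propagation delays (d/s per hop): 1835.75, 276.923, 7109, 14190.5 μs; sum = 23412.2 μs.
Processing at 3 router(s): 3 × 2.3 ms = 6900 μs.
End-to-end = 30330 μs.

30330 μs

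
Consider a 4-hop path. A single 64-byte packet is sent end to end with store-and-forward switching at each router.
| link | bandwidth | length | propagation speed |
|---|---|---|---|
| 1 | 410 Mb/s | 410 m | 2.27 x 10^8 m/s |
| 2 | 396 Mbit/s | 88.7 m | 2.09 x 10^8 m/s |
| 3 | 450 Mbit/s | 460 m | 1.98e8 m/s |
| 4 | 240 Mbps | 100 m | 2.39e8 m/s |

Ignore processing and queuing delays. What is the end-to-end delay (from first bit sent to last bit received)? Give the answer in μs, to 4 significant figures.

10.79 μs

L = 64 × 8 = 512 bits.
Transmission delays (L/R per hop): 1.24878, 1.29293, 1.13778, 2.13333 μs; sum = 5.81282 μs.
Propagation delays (d/s per hop): 1.80617, 0.424402, 2.32323, 0.41841 μs; sum = 4.97221 μs.
End-to-end = 10.79 μs.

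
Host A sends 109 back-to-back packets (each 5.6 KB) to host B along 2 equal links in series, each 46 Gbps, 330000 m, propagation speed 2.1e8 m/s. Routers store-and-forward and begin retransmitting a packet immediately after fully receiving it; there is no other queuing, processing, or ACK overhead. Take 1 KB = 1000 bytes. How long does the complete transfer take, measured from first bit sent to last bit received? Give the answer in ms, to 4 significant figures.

3.250 ms

Per-hop transmission t_tx = L/R = 44800/46000000000 = 0.000973913 ms.
Per-hop propagation t_prop = 330000/210000000 = 1.57143 ms.
Pipeline fill: first packet needs 2·t_tx to clear all hops; remaining 108 packets each add one t_tx.
Total = (2+109-1)·t_tx + 2·t_prop = 110·0.000973913 + 2·1.57143 = 3.250 ms.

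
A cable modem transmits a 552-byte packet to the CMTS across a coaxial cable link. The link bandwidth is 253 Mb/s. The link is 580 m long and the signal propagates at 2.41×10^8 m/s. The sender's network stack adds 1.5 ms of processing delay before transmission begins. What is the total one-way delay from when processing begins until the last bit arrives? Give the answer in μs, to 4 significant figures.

L = 552 × 8 = 4416 bits.
Transmission delay = L/R = 4416 / 253000000 = 17.4545 μs.
Propagation delay = d/s = 580 m / 241000000 m/s = 2.40664 μs.
Plus processing delay 1.5 ms = 1500 μs.
Total = 1520 μs.

1520 μs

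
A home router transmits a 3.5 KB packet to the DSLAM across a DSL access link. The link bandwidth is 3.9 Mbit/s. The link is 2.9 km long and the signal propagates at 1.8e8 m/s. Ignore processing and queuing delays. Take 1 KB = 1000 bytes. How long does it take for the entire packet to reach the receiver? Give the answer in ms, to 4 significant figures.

L = 28000 bits.
Transmission delay = L/R = 28000 / 3900000 = 7.17949 ms.
Propagation delay = d/s = 2900 m / 180000000 m/s = 0.0161111 ms.
Total = 7.196 ms.

7.196 ms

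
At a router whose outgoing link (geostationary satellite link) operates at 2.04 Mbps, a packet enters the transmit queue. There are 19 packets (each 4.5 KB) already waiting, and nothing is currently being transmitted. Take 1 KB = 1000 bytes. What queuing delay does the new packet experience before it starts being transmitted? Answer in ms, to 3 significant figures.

Each queued packet: L/R = 36000/2040000 = 17.6471 ms.
19 queued → 335.294 ms.
Queuing delay = 335 ms.

335 ms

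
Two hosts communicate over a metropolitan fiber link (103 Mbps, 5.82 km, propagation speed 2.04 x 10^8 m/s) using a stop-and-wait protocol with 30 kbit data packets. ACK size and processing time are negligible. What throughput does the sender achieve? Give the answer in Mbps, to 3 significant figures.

t_tx = L/R = 30000/103000000 = 0.000291262 s.
t_prop = 5820/204000000 = 2.85294e-05 s; RTT = 5.70588e-05 s.
Cycle = t_tx + RTT = 0.000348321 s.
Throughput = L / cycle = 30000 / 0.000348321 = 86.1 Mbps.

86.1 Mbps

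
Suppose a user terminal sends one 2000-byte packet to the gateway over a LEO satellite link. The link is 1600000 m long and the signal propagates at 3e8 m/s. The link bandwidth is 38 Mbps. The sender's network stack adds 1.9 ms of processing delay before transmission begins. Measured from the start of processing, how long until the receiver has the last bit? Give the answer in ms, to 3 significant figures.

7.65 ms

L = 2000 × 8 = 16000 bits.
Transmission delay = L/R = 16000 / 38000000 = 0.421053 ms.
Propagation delay = d/s = 1600000 m / 300000000 m/s = 5.33333 ms.
Plus processing delay 1.9 ms = 1.9 ms.
Total = 7.65 ms.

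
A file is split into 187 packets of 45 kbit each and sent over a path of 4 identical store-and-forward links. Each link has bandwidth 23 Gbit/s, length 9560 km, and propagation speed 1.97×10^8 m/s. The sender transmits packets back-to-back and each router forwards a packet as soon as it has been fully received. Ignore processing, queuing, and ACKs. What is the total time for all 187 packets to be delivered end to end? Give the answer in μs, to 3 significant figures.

194000 μs

Per-hop transmission t_tx = L/R = 45000/23000000000 = 1.95652 μs.
Per-hop propagation t_prop = 9560000/197000000 = 48527.9 μs.
Pipeline fill: first packet needs 4·t_tx to clear all hops; remaining 186 packets each add one t_tx.
Total = (4+187-1)·t_tx + 4·t_prop = 190·1.95652 + 4·48527.9 = 194000 μs.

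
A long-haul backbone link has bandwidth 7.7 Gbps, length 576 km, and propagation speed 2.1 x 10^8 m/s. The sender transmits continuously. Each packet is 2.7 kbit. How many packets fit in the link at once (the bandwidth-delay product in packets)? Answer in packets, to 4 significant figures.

7822 packets

Propagation delay = 576000 / 210000000 = 0.00274286 s.
BDP = R × t_prop = 7700000000 × 0.00274286 = 21120000 bits.
In packets of 2700 bits: 7822 packets.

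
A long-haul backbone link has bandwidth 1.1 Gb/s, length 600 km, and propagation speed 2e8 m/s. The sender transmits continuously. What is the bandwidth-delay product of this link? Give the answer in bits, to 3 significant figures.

3300000 bits

Propagation delay = 600000 / 200000000 = 0.003 s.
BDP = R × t_prop = 1100000000 × 0.003 = 3300000 bits.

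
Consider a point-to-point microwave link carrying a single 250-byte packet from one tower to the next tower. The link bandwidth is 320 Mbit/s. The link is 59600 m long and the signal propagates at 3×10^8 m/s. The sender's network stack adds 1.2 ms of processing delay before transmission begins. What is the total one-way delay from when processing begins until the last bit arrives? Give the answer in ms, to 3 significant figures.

1.40 ms

L = 250 × 8 = 2000 bits.
Transmission delay = L/R = 2000 / 320000000 = 0.00625 ms.
Propagation delay = d/s = 59600 m / 300000000 m/s = 0.198667 ms.
Plus processing delay 1.2 ms = 1.2 ms.
Total = 1.40 ms.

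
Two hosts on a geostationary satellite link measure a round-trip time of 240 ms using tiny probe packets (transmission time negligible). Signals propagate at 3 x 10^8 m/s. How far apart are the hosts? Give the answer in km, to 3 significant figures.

36000 km

One-way propagation = RTT/2 = 120 ms.
d = s × t = 300000000 × 0.12 = 36000 km.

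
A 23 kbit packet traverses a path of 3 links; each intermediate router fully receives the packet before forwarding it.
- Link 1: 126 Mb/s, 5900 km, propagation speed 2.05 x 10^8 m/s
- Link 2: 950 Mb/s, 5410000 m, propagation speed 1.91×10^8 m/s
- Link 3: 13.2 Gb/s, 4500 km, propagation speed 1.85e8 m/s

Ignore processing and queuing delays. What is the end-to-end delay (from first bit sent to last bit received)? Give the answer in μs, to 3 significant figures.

L = 23000 bits.
Transmission delays (L/R per hop): 182.54, 24.2105, 1.74242 μs; sum = 208.493 μs.
Propagation delays (d/s per hop): 28780.5, 28324.6, 24324.3 μs; sum = 81429.4 μs.
End-to-end = 81600 μs.

81600 μs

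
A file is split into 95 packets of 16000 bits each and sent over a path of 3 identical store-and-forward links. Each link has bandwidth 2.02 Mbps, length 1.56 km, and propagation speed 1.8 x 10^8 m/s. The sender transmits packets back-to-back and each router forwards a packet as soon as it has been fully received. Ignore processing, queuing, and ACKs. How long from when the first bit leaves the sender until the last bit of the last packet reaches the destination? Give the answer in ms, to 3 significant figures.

Per-hop transmission t_tx = L/R = 16000/2020000 = 7.92079 ms.
Per-hop propagation t_prop = 1560/180000000 = 0.00866667 ms.
Pipeline fill: first packet needs 3·t_tx to clear all hops; remaining 94 packets each add one t_tx.
Total = (3+95-1)·t_tx + 3·t_prop = 97·7.92079 + 3·0.00866667 = 768 ms.

768 ms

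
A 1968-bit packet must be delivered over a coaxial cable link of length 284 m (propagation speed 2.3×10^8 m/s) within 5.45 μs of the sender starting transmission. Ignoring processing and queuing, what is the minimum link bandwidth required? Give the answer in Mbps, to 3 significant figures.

Propagation delay = 284 / 2.3e+08 = 1.23478 μs.
Transmission budget = 5.45 − 1.23478 = 4.21522 μs.
R ≥ L / t_tx = 1968 bits / 4.21522e-06 s = 467 Mbps.

467 Mbps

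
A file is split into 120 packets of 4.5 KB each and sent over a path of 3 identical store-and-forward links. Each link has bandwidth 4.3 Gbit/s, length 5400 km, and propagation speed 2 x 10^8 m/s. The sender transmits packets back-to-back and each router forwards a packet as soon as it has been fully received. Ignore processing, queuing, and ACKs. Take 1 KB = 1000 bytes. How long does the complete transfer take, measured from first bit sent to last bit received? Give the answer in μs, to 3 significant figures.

82000 μs

Per-hop transmission t_tx = L/R = 36000/4300000000 = 8.37209 μs.
Per-hop propagation t_prop = 5400000/200000000 = 27000 μs.
Pipeline fill: first packet needs 3·t_tx to clear all hops; remaining 119 packets each add one t_tx.
Total = (3+120-1)·t_tx + 3·t_prop = 122·8.37209 + 3·27000 = 82000 μs.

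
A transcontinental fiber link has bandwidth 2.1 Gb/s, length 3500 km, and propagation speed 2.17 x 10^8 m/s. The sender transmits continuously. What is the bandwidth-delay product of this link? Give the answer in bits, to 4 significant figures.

33870000 bits

Propagation delay = 3500000 / 217000000 = 0.016129 s.
BDP = R × t_prop = 2100000000 × 0.016129 = 33871000 bits.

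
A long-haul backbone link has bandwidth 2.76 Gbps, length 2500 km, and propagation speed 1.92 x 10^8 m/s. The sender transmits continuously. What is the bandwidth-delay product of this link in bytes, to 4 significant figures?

Propagation delay = 2500000 / 192000000 = 0.0130208 s.
BDP = R × t_prop = 2760000000 × 0.0130208 = 35937500 bits.
In bytes: 35937500/8 = 4492000 bytes.

4492000 bytes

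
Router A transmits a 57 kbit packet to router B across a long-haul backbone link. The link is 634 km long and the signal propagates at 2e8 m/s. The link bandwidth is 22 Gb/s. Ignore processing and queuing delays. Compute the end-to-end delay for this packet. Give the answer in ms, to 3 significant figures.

L = 57000 bits.
Transmission delay = L/R = 57000 / 22000000000 = 0.00259091 ms.
Propagation delay = d/s = 634000 m / 200000000 m/s = 3.17 ms.
Total = 3.17 ms.

3.17 ms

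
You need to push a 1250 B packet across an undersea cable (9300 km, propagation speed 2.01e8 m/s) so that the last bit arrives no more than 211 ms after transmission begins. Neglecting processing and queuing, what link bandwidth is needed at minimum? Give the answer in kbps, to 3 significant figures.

60.7 kbps

L = 10000 bits.
Propagation delay = 9300000 / 2.01e+08 = 46.2687 ms.
Transmission budget = 211 − 46.2687 = 164.731 ms.
R ≥ L / t_tx = 10000 bits / 0.164731 s = 60.7 kbps.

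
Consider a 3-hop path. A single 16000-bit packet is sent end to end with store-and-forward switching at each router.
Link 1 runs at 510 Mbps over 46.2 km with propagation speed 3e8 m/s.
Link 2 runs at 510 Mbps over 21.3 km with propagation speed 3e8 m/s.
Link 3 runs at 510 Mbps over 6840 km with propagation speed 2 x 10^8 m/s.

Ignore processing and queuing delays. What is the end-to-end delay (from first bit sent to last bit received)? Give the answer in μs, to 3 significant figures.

Transmission delay per hop = L/R = 16000/510000000 = 31.3725 μs; 3 hops → 94.1176 μs.
Propagation delays (d/s per hop): 154, 71, 34200 μs; sum = 34425 μs.
End-to-end = 34500 μs.

34500 μs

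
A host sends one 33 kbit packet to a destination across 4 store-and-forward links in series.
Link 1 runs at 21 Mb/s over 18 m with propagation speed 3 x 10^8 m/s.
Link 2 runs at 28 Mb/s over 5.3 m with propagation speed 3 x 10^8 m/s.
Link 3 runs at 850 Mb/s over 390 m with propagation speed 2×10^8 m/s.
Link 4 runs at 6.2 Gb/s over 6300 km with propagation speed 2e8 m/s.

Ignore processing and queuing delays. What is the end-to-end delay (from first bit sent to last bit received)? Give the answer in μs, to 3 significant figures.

34300 μs

L = 33000 bits.
Transmission delays (L/R per hop): 1571.43, 1178.57, 38.8235, 5.32258 μs; sum = 2794.15 μs.
Propagation delays (d/s per hop): 0.06, 0.0176667, 1.95, 31500 μs; sum = 31502 μs.
End-to-end = 34300 μs.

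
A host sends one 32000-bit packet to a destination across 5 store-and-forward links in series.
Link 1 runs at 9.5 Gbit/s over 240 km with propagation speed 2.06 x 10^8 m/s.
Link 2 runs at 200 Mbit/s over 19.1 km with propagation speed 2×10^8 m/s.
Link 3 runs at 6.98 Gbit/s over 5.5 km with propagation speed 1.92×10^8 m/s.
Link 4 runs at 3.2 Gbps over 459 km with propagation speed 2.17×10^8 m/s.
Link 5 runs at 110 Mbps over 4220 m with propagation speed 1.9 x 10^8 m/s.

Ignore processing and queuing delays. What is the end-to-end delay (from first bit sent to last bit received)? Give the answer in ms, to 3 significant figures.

3.90 ms

Transmission delays (L/R per hop): 0.00336842, 0.16, 0.00458453, 0.01, 0.290909 ms; sum = 0.468862 ms.
Propagation delays (d/s per hop): 1.16505, 0.0955, 0.0286458, 2.11521, 0.0222105 ms; sum = 3.42661 ms.
End-to-end = 3.90 ms.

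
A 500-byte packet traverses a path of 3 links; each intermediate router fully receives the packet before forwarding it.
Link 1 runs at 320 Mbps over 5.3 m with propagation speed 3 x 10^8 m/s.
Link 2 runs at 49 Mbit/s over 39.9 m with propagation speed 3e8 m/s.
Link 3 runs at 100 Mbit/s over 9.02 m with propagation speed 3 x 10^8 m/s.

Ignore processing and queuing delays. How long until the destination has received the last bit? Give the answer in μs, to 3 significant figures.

L = 500 × 8 = 4000 bits.
Transmission delays (L/R per hop): 12.5, 81.6327, 40 μs; sum = 134.133 μs.
Propagation delays (d/s per hop): 0.0176667, 0.133, 0.0300667 μs; sum = 0.180733 μs.
End-to-end = 134 μs.

134 μs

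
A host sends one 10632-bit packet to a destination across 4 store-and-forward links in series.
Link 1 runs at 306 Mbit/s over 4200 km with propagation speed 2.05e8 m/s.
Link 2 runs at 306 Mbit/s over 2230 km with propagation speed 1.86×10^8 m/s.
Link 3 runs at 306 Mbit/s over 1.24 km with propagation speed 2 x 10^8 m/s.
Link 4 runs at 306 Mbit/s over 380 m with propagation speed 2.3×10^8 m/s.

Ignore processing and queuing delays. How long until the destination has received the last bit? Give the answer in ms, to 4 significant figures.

Transmission delay per hop = L/R = 10632/306000000 = 0.0347451 ms; 4 hops → 0.13898 ms.
Propagation delays (d/s per hop): 20.4878, 11.9892, 0.0062, 0.00165217 ms; sum = 32.4849 ms.
End-to-end = 32.62 ms.

32.62 ms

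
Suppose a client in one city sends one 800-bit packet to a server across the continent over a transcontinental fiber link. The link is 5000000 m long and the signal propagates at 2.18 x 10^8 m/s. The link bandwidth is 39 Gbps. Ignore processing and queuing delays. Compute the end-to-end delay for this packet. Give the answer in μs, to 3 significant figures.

Transmission delay = L/R = 800 / 39000000000 = 0.0205128 μs.
Propagation delay = d/s = 5000000 m / 2.18e+08 m/s = 22935.8 μs.
Total = 22900 μs.

22900 μs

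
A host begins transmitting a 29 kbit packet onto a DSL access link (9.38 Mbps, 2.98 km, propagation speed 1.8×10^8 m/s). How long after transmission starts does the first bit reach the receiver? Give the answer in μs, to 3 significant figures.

First bit experiences only propagation delay: d/s = 2980/180000000 = 16.6 μs.

16.6 μs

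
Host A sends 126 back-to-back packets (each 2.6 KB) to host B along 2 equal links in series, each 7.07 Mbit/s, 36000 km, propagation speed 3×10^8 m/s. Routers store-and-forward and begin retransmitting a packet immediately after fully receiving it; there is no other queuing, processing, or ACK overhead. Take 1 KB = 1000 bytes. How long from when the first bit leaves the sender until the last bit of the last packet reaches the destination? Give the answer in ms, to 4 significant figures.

613.6 ms

Per-hop transmission t_tx = L/R = 20800/7070000 = 2.94201 ms.
Per-hop propagation t_prop = 36000000/300000000 = 120 ms.
Pipeline fill: first packet needs 2·t_tx to clear all hops; remaining 125 packets each add one t_tx.
Total = (2+126-1)·t_tx + 2·t_prop = 127·2.94201 + 2·120 = 613.6 ms.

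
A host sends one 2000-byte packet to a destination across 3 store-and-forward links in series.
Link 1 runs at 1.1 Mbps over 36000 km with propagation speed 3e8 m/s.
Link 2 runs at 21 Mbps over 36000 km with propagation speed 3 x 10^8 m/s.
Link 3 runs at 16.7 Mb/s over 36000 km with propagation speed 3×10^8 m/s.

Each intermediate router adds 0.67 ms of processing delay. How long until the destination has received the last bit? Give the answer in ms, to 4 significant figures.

L = 2000 × 8 = 16000 bits.
Transmission delays (L/R per hop): 14.5455, 0.761905, 0.958084 ms; sum = 16.2654 ms.
Propagation delays (d/s per hop): 120, 120, 120 ms; sum = 360 ms.
Processing at 2 router(s): 2 × 0.67 ms = 1.34 ms.
End-to-end = 377.6 ms.

377.6 ms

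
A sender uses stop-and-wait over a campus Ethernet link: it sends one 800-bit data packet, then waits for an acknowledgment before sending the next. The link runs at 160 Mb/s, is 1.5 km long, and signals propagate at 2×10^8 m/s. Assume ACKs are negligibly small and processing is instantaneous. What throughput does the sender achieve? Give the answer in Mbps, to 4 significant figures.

t_tx = L/R = 800/160000000 = 5e-06 s.
t_prop = 1500/200000000 = 7.5e-06 s; RTT = 1.5e-05 s.
Cycle = t_tx + RTT = 2e-05 s.
Throughput = L / cycle = 800 / 2e-05 = 40.00 Mbps.

40.00 Mbps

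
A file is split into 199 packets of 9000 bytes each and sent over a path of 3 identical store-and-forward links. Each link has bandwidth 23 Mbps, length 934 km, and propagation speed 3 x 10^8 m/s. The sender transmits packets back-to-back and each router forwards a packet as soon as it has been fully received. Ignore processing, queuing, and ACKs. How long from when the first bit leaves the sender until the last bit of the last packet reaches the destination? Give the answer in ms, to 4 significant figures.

638.6 ms

Per-hop transmission t_tx = L/R = 72000/23000000 = 3.13043 ms.
Per-hop propagation t_prop = 934000/300000000 = 3.11333 ms.
Pipeline fill: first packet needs 3·t_tx to clear all hops; remaining 198 packets each add one t_tx.
Total = (3+199-1)·t_tx + 3·t_prop = 201·3.13043 + 3·3.11333 = 638.6 ms.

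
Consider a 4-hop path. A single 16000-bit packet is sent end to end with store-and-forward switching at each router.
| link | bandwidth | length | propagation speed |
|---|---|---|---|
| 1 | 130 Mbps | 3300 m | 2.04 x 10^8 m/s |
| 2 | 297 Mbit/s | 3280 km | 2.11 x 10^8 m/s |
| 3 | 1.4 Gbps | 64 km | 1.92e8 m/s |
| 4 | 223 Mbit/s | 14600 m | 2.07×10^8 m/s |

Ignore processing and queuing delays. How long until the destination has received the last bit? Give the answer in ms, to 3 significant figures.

16.2 ms

Transmission delays (L/R per hop): 0.123077, 0.0538721, 0.0114286, 0.0717489 ms; sum = 0.260126 ms.
Propagation delays (d/s per hop): 0.0161765, 15.545, 0.333333, 0.0705314 ms; sum = 15.9651 ms.
End-to-end = 16.2 ms.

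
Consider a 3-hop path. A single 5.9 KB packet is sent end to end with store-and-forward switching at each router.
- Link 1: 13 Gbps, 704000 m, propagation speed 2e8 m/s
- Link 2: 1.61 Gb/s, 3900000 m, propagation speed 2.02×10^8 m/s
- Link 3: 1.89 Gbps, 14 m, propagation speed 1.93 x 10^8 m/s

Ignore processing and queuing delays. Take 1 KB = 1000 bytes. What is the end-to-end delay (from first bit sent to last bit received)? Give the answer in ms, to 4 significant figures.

22.88 ms

L = 47200 bits.
Transmission delays (L/R per hop): 0.00363077, 0.0293168, 0.0249735 ms; sum = 0.0579211 ms.
Propagation delays (d/s per hop): 3.52, 19.3069, 7.25389e-05 ms; sum = 22.827 ms.
End-to-end = 22.88 ms.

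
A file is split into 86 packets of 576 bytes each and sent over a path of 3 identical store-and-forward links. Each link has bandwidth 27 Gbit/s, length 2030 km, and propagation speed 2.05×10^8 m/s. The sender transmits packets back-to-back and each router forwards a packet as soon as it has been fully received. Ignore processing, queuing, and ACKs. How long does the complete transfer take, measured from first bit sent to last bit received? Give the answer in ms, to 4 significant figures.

Per-hop transmission t_tx = L/R = 4608/27000000000 = 0.000170667 ms.
Per-hop propagation t_prop = 2030000/2.05e+08 = 9.90244 ms.
Pipeline fill: first packet needs 3·t_tx to clear all hops; remaining 85 packets each add one t_tx.
Total = (3+86-1)·t_tx + 3·t_prop = 88·0.000170667 + 3·9.90244 = 29.72 ms.

29.72 ms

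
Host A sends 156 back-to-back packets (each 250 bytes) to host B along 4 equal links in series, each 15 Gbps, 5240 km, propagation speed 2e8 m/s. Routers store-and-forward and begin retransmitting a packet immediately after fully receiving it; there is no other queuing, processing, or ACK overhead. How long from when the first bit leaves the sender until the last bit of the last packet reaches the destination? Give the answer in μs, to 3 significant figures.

105000 μs

Per-hop transmission t_tx = L/R = 2000/15000000000 = 0.133333 μs.
Per-hop propagation t_prop = 5240000/200000000 = 26200 μs.
Pipeline fill: first packet needs 4·t_tx to clear all hops; remaining 155 packets each add one t_tx.
Total = (4+156-1)·t_tx + 4·t_prop = 159·0.133333 + 4·26200 = 105000 μs.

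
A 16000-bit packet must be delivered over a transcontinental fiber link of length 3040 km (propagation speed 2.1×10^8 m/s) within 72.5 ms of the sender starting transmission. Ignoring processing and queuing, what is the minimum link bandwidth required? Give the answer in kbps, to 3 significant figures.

276 kbps

Propagation delay = 3040000 / 210000000 = 14.4762 ms.
Transmission budget = 72.5 − 14.4762 = 58.0238 ms.
R ≥ L / t_tx = 16000 bits / 0.0580238 s = 276 kbps.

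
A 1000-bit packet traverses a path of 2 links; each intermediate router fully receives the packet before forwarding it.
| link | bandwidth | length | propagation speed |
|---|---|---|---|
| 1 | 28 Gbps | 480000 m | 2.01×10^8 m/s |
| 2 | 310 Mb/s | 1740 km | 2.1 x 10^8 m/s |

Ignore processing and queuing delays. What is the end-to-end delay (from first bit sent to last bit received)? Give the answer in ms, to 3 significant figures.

10.7 ms

Transmission delays (L/R per hop): 3.57143e-05, 0.00322581 ms; sum = 0.00326152 ms.
Propagation delays (d/s per hop): 2.38806, 8.28571 ms; sum = 10.6738 ms.
End-to-end = 10.7 ms.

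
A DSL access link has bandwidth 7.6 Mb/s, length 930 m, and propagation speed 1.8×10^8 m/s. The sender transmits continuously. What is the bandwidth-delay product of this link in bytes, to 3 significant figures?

Propagation delay = 930 / 180000000 = 5.16667e-06 s.
BDP = R × t_prop = 7600000 × 5.16667e-06 = 39.2667 bits.
In bytes: 39.2667/8 = 4.91 bytes.

4.91 bytes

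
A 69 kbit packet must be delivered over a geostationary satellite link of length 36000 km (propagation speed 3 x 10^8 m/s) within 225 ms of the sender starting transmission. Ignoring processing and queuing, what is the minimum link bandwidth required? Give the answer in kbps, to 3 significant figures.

657 kbps

Propagation delay = 36000000 / 300000000 = 120 ms.
Transmission budget = 225 − 120 = 105 ms.
R ≥ L / t_tx = 69000 bits / 0.105 s = 657 kbps.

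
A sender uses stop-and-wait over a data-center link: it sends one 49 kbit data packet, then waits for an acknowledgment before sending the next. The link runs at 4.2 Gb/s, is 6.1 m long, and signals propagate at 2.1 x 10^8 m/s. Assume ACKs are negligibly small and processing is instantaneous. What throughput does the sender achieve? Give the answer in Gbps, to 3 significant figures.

t_tx = L/R = 49000/4200000000 = 1.16667e-05 s.
t_prop = 6.1/210000000 = 2.90476e-08 s; RTT = 5.80952e-08 s.
Cycle = t_tx + RTT = 1.17248e-05 s.
Throughput = L / cycle = 49000 / 1.17248e-05 = 4.18 Gbps.

4.18 Gbps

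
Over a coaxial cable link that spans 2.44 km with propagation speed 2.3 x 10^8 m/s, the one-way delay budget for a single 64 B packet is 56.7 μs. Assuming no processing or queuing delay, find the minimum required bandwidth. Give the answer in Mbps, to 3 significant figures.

L = 512 bits.
Propagation delay = 2440 / 2.3e+08 = 10.6087 μs.
Transmission budget = 56.7 − 10.6087 = 46.0913 μs.
R ≥ L / t_tx = 512 bits / 4.60913e-05 s = 11.1 Mbps.

11.1 Mbps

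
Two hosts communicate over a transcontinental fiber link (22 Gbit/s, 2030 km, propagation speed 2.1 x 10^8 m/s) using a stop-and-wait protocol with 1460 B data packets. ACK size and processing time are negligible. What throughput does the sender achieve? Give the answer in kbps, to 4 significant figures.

t_tx = L/R = 11680/22000000000 = 5.30909e-07 s.
t_prop = 2030000/210000000 = 0.00966667 s; RTT = 0.0193333 s.
Cycle = t_tx + RTT = 0.0193339 s.
Throughput = L / cycle = 11680 / 0.0193339 = 604.1 kbps.

604.1 kbps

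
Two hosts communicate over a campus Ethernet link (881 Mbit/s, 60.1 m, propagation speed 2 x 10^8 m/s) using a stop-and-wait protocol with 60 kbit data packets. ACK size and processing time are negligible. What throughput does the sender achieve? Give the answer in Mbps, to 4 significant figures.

873.3 Mbps

t_tx = L/R = 60000/881000000 = 6.81044e-05 s.
t_prop = 60.1/200000000 = 3.005e-07 s; RTT = 6.01e-07 s.
Cycle = t_tx + RTT = 6.87054e-05 s.
Throughput = L / cycle = 60000 / 6.87054e-05 = 873.3 Mbps.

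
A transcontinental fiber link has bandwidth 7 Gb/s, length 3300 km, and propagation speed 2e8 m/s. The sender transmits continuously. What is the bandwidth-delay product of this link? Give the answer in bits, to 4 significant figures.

115500000 bits

Propagation delay = 3300000 / 200000000 = 0.0165 s.
BDP = R × t_prop = 7000000000 × 0.0165 = 115500000 bits.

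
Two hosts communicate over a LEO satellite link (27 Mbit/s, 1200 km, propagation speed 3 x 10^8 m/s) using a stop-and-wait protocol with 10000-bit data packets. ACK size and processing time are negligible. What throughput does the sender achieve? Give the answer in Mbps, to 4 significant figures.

1.195 Mbps

t_tx = L/R = 10000/27000000 = 0.00037037 s.
t_prop = 1200000/300000000 = 0.004 s; RTT = 0.008 s.
Cycle = t_tx + RTT = 0.00837037 s.
Throughput = L / cycle = 10000 / 0.00837037 = 1.195 Mbps.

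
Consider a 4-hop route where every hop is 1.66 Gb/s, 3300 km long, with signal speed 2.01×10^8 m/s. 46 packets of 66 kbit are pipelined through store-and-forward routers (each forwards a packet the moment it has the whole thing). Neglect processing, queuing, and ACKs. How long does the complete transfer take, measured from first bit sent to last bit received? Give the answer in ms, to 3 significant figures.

Per-hop transmission t_tx = L/R = 66000/1660000000 = 0.039759 ms.
Per-hop propagation t_prop = 3300000/2.01e+08 = 16.4179 ms.
Pipeline fill: first packet needs 4·t_tx to clear all hops; remaining 45 packets each add one t_tx.
Total = (4+46-1)·t_tx + 4·t_prop = 49·0.039759 + 4·16.4179 = 67.6 ms.

67.6 ms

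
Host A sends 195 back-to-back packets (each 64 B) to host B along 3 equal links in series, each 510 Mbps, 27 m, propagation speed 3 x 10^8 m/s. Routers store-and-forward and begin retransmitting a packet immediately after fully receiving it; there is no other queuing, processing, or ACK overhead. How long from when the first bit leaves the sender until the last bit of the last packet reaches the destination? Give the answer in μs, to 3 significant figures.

Per-hop transmission t_tx = L/R = 512/510000000 = 1.00392 μs.
Per-hop propagation t_prop = 27/300000000 = 0.09 μs.
Pipeline fill: first packet needs 3·t_tx to clear all hops; remaining 194 packets each add one t_tx.
Total = (3+195-1)·t_tx + 3·t_prop = 197·1.00392 + 3·0.09 = 198 μs.

198 μs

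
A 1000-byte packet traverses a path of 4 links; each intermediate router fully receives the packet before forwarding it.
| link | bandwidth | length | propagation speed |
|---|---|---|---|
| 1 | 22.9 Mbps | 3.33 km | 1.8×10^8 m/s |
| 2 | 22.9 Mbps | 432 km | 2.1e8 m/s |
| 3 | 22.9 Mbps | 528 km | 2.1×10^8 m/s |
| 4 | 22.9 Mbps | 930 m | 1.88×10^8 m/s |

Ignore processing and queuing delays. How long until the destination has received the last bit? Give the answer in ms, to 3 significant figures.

5.99 ms

L = 1000 × 8 = 8000 bits.
Transmission delay per hop = L/R = 8000/22900000 = 0.349345 ms; 4 hops → 1.39738 ms.
Propagation delays (d/s per hop): 0.0185, 2.05714, 2.51429, 0.00494681 ms; sum = 4.59488 ms.
End-to-end = 5.99 ms.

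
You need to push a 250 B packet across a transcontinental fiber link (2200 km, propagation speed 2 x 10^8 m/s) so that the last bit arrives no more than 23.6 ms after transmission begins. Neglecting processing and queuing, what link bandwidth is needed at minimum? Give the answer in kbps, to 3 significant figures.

159 kbps

L = 2000 bits.
Propagation delay = 2200000 / 200000000 = 11 ms.
Transmission budget = 23.6 − 11 = 12.6 ms.
R ≥ L / t_tx = 2000 bits / 0.0126 s = 159 kbps.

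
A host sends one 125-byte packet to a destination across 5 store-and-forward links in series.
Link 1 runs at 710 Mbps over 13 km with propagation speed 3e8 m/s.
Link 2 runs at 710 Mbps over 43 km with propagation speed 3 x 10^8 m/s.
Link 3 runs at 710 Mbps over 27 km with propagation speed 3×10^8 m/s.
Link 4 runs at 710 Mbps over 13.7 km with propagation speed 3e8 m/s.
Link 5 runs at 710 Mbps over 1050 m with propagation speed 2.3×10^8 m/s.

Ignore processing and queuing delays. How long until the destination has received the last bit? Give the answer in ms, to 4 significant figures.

0.3339 ms

L = 125 × 8 = 1000 bits.
Transmission delay per hop = L/R = 1000/710000000 = 0.00140845 ms; 5 hops → 0.00704225 ms.
Propagation delays (d/s per hop): 0.0433333, 0.143333, 0.09, 0.0456667, 0.00456522 ms; sum = 0.326899 ms.
End-to-end = 0.3339 ms.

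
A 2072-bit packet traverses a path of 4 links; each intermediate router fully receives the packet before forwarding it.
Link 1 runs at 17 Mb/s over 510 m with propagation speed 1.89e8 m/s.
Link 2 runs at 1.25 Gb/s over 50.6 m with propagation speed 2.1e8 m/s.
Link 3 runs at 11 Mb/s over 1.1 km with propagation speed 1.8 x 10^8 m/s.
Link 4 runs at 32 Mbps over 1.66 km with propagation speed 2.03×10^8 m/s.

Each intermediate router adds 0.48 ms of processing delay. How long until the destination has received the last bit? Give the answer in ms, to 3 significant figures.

1.83 ms

Transmission delays (L/R per hop): 0.121882, 0.0016576, 0.188364, 0.06475 ms; sum = 0.376654 ms.
Propagation delays (d/s per hop): 0.00269841, 0.000240952, 0.00611111, 0.00817734 ms; sum = 0.0172278 ms.
Processing at 3 router(s): 3 × 0.48 ms = 1.44 ms.
End-to-end = 1.83 ms.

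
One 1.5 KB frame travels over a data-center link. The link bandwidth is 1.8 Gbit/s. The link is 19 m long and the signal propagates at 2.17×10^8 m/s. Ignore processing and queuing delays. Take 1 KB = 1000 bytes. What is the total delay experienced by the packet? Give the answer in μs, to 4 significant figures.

6.754 μs

L = 12000 bits.
Transmission delay = L/R = 12000 / 1800000000 = 6.66667 μs.
Propagation delay = d/s = 19 m / 217000000 m/s = 0.0875576 μs.
Total = 6.754 μs.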